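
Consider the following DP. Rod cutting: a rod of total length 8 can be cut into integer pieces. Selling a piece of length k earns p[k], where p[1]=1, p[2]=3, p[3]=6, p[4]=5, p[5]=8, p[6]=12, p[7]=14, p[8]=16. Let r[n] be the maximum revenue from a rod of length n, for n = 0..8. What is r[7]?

14

   n    0    1    2    3    4    5    6    7    8
r[n]    0    1    3    6    7    9   12   14   16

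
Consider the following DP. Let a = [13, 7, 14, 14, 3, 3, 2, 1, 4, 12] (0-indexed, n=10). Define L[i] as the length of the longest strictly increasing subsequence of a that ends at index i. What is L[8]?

2

   i    0    1    2    3    4    5    6    7    8    9
a[i]   13    7   14   14    3    3    2    1    4   12
L[i]    1    1    2    2    1    1    1    1    2    3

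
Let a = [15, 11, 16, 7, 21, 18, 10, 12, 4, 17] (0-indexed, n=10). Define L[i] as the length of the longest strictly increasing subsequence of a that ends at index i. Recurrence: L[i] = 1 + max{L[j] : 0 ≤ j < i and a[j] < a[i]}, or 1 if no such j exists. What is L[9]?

   i    0    1    2    3    4    5    6    7    8    9
a[i]   15   11   16    7   21   18   10   12    4   17
L[i]    1    1    2    1    3    3    2    3    1    4

4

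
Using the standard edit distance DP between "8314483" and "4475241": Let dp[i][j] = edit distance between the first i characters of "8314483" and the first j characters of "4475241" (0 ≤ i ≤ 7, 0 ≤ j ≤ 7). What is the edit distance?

   ''  4  4  7  5  2  4  1
''  0  1  2  3  4  5  6  7
 8  1  1  2  3  4  5  6  7
 3  2  2  2  3  4  5  6  7
 1  3  3  3  3  4  5  6  6
 4  4  3  3  4  4  5  5  6
 4  5  4  3  4  5  5  5  6
 8  6  5  4  4  5  6  6  6
 3  7  6  5  5  5  6  7  7

7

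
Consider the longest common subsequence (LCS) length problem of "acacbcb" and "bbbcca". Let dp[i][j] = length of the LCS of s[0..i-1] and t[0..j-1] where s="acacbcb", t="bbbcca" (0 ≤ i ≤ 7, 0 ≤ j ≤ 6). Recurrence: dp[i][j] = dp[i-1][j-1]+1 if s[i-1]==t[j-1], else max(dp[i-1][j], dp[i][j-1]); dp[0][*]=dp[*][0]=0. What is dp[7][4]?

   ''  b  b  b  c  c  a
''  0  0  0  0  0  0  0
 a  0  0  0  0  0  0  1
 c  0  0  0  0  1  1  1
 a  0  0  0  0  1  1  2
 c  0  0  0  0  1  2  2
 b  0  1  1  1  1  2  2
 c  0  1  1  1  2  2  2
 b  0  1  2  2  2  2  2

2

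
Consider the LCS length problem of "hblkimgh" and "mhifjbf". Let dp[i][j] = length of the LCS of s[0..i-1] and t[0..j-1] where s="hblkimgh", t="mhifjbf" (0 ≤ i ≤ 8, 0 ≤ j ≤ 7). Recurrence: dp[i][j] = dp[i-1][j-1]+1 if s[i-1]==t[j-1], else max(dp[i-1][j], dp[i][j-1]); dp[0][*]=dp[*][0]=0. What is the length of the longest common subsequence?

   ''  m  h  i  f  j  b  f
''  0  0  0  0  0  0  0  0
 h  0  0  1  1  1  1  1  1
 b  0  0  1  1  1  1  2  2
 l  0  0  1  1  1  1  2  2
 k  0  0  1  1  1  1  2  2
 i  0  0  1  2  2  2  2  2
 m  0  1  1  2  2  2  2  2
 g  0  1  1  2  2  2  2  2
 h  0  1  2  2  2  2  2  2

2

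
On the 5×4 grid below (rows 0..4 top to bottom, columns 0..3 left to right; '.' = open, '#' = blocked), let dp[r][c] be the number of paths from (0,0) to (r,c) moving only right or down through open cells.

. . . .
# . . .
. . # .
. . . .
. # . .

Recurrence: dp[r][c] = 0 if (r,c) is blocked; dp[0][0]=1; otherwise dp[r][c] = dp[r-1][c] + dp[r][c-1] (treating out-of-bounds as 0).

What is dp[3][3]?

4

r\c   0   1   2   3
  0   1   1   1   1
  1   0   1   2   3
  2   0   1   0   3
  3   0   1   1   4
  4   0   0   1   5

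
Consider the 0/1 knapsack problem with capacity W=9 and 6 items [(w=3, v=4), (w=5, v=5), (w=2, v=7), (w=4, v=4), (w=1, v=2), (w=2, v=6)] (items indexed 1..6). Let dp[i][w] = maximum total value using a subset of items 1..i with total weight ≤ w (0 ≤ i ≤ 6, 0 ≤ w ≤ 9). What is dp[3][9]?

i\w   0   1   2   3   4   5   6   7   8   9
  0   0   0   0   0   0   0   0   0   0   0
  1   0   0   0   4   4   4   4   4   4   4
  2   0   0   0   4   4   5   5   5   9   9
  3   0   0   7   7   7  11  11  12  12  12
  4   0   0   7   7   7  11  11  12  12  15
  5   0   2   7   9   9  11  13  13  14  15
  6   0   2   7   9  13  15  15  17  19  19

12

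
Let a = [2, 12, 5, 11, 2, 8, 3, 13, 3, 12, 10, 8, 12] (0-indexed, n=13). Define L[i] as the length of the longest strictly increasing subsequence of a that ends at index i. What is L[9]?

   i    0    1    2    3    4    5    6    7    8    9   10   11   12
a[i]    2   12    5   11    2    8    3   13    3   12   10    8   12
L[i]    1    2    2    3    1    3    2    4    2    4    4    3    5

4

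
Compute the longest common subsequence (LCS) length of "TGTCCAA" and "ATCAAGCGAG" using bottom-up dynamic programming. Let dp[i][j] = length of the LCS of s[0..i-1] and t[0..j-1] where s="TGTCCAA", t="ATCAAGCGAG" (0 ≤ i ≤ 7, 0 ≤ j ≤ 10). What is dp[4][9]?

3

   ''  A  T  C  A  A  G  C  G  A  G
''  0  0  0  0  0  0  0  0  0  0  0
 T  0  0  1  1  1  1  1  1  1  1  1
 G  0  0  1  1  1  1  2  2  2  2  2
 T  0  0  1  1  1  1  2  2  2  2  2
 C  0  0  1  2  2  2  2  3  3  3  3
 C  0  0  1  2  2  2  2  3  3  3  3
 A  0  1  1  2  3  3  3  3  3  4  4
 A  0  1  1  2  3  4  4  4  4  4  4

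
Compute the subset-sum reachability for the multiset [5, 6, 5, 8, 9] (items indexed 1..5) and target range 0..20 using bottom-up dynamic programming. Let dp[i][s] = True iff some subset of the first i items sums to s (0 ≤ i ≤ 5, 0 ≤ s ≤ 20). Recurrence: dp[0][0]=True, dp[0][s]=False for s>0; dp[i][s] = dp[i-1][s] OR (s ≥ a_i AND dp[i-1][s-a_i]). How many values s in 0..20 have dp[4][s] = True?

11

i\s   0   1   2   3   4   5   6   7   8   9  10  11  12  13  14  15  16  17  18  19  20
  0   T   F   F   F   F   F   F   F   F   F   F   F   F   F   F   F   F   F   F   F   F
  1   T   F   F   F   F   T   F   F   F   F   F   F   F   F   F   F   F   F   F   F   F
  2   T   F   F   F   F   T   T   F   F   F   F   T   F   F   F   F   F   F   F   F   F
  3   T   F   F   F   F   T   T   F   F   F   T   T   F   F   F   F   T   F   F   F   F
  4   T   F   F   F   F   T   T   F   T   F   T   T   F   T   T   F   T   F   T   T   F
  5   T   F   F   F   F   T   T   F   T   T   T   T   F   T   T   T   T   T   T   T   T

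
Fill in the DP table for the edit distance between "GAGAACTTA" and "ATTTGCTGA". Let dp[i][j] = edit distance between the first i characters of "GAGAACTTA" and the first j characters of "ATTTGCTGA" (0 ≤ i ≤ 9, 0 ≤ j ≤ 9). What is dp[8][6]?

   ''  A  T  T  T  G  C  T  G  A
''  0  1  2  3  4  5  6  7  8  9
 G  1  1  2  3  4  4  5  6  7  8
 A  2  1  2  3  4  5  5  6  7  7
 G  3  2  2  3  4  4  5  6  6  7
 A  4  3  3  3  4  5  5  6  7  6
 A  5  4  4  4  4  5  6  6  7  7
 C  6  5  5  5  5  5  5  6  7  8
 T  7  6  5  5  5  6  6  5  6  7
 T  8  7  6  5  5  6  7  6  6  7
 A  9  8  7  6  6  6  7  7  7  6

7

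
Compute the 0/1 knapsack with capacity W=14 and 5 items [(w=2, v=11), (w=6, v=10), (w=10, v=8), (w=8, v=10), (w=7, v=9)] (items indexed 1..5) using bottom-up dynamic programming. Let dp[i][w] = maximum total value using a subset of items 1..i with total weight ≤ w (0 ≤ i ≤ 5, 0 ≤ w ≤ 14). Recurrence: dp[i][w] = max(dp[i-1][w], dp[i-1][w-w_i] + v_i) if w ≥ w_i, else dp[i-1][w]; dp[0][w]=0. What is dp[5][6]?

11

i\w   0   1   2   3   4   5   6   7   8   9  10  11  12  13  14
  0   0   0   0   0   0   0   0   0   0   0   0   0   0   0   0
  1   0   0  11  11  11  11  11  11  11  11  11  11  11  11  11
  2   0   0  11  11  11  11  11  11  21  21  21  21  21  21  21
  3   0   0  11  11  11  11  11  11  21  21  21  21  21  21  21
  4   0   0  11  11  11  11  11  11  21  21  21  21  21  21  21
  5   0   0  11  11  11  11  11  11  21  21  21  21  21  21  21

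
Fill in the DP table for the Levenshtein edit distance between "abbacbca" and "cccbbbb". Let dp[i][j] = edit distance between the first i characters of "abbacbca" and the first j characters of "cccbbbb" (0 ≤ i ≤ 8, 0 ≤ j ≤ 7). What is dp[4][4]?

   ''  c  c  c  b  b  b  b
''  0  1  2  3  4  5  6  7
 a  1  1  2  3  4  5  6  7
 b  2  2  2  3  3  4  5  6
 b  3  3  3  3  3  3  4  5
 a  4  4  4  4  4  4  4  5
 c  5  4  4  4  5  5  5  5
 b  6  5  5  5  4  5  5  5
 c  7  6  5  5  5  5  6  6
 a  8  7  6  6  6  6  6  7

4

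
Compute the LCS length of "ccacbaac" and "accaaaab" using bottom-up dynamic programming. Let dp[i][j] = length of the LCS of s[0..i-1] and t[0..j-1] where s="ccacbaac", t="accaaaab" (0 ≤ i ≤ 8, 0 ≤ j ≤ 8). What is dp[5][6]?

   ''  a  c  c  a  a  a  a  b
''  0  0  0  0  0  0  0  0  0
 c  0  0  1  1  1  1  1  1  1
 c  0  0  1  2  2  2  2  2  2
 a  0  1  1  2  3  3  3  3  3
 c  0  1  2  2  3  3  3  3  3
 b  0  1  2  2  3  3  3  3  4
 a  0  1  2  2  3  4  4  4  4
 a  0  1  2  2  3  4  5  5  5
 c  0  1  2  3  3  4  5  5  5

3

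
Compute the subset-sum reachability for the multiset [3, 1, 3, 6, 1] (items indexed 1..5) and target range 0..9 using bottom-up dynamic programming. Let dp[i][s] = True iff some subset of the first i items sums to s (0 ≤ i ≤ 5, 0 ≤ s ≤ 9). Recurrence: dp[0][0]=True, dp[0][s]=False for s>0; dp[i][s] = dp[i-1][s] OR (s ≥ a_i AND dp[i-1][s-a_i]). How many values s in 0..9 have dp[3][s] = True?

6

i\s   0   1   2   3   4   5   6   7   8   9
  0   T   F   F   F   F   F   F   F   F   F
  1   T   F   F   T   F   F   F   F   F   F
  2   T   T   F   T   T   F   F   F   F   F
  3   T   T   F   T   T   F   T   T   F   F
  4   T   T   F   T   T   F   T   T   F   T
  5   T   T   T   T   T   T   T   T   T   T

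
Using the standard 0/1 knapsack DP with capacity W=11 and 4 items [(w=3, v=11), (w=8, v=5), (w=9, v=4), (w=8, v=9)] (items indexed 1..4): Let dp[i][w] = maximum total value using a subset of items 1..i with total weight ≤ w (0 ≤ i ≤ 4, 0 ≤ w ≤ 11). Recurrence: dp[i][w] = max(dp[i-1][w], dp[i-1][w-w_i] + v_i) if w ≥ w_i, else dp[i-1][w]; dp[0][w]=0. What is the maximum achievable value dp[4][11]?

20

i\w   0   1   2   3   4   5   6   7   8   9  10  11
  0   0   0   0   0   0   0   0   0   0   0   0   0
  1   0   0   0  11  11  11  11  11  11  11  11  11
  2   0   0   0  11  11  11  11  11  11  11  11  16
  3   0   0   0  11  11  11  11  11  11  11  11  16
  4   0   0   0  11  11  11  11  11  11  11  11  20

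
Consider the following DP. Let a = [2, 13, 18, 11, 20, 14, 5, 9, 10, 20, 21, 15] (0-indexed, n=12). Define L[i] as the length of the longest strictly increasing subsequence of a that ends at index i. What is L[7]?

   i    0    1    2    3    4    5    6    7    8    9   10   11
a[i]    2   13   18   11   20   14    5    9   10   20   21   15
L[i]    1    2    3    2    4    3    2    3    4    5    6    5

3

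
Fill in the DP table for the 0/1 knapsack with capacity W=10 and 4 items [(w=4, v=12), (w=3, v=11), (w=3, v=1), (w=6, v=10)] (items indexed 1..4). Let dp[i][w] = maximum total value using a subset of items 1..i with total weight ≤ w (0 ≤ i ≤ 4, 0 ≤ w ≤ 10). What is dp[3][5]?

12

i\w   0   1   2   3   4   5   6   7   8   9  10
  0   0   0   0   0   0   0   0   0   0   0   0
  1   0   0   0   0  12  12  12  12  12  12  12
  2   0   0   0  11  12  12  12  23  23  23  23
  3   0   0   0  11  12  12  12  23  23  23  24
  4   0   0   0  11  12  12  12  23  23  23  24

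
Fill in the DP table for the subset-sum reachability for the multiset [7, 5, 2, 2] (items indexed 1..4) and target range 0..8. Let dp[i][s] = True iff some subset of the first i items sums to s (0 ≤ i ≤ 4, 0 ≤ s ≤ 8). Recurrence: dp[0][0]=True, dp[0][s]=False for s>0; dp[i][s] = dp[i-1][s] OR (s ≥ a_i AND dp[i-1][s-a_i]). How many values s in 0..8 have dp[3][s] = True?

i\s   0   1   2   3   4   5   6   7   8
  0   T   F   F   F   F   F   F   F   F
  1   T   F   F   F   F   F   F   T   F
  2   T   F   F   F   F   T   F   T   F
  3   T   F   T   F   F   T   F   T   F
  4   T   F   T   F   T   T   F   T   F

4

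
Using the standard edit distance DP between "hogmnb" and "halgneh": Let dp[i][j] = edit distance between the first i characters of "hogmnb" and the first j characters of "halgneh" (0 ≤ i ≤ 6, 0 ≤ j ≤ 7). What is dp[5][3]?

4

   ''  h  a  l  g  n  e  h
''  0  1  2  3  4  5  6  7
 h  1  0  1  2  3  4  5  6
 o  2  1  1  2  3  4  5  6
 g  3  2  2  2  2  3  4  5
 m  4  3  3  3  3  3  4  5
 n  5  4  4  4  4  3  4  5
 b  6  5  5  5  5  4  4  5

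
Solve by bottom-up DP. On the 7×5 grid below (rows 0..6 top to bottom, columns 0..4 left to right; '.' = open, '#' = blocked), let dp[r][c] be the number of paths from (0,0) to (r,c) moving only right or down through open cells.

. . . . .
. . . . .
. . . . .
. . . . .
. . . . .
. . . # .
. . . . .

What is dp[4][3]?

r\c   0   1   2   3   4
  0   1   1   1   1   1
  1   1   2   3   4   5
  2   1   3   6  10  15
  3   1   4  10  20  35
  4   1   5  15  35  70
  5   1   6  21   0  70
  6   1   7  28  28  98

35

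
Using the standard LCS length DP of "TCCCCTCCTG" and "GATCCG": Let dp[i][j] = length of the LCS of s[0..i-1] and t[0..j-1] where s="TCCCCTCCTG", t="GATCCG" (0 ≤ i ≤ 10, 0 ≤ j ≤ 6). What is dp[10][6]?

4

   ''  G  A  T  C  C  G
''  0  0  0  0  0  0  0
 T  0  0  0  1  1  1  1
 C  0  0  0  1  2  2  2
 C  0  0  0  1  2  3  3
 C  0  0  0  1  2  3  3
 C  0  0  0  1  2  3  3
 T  0  0  0  1  2  3  3
 C  0  0  0  1  2  3  3
 C  0  0  0  1  2  3  3
 T  0  0  0  1  2  3  3
 G  0  1  1  1  2  3  4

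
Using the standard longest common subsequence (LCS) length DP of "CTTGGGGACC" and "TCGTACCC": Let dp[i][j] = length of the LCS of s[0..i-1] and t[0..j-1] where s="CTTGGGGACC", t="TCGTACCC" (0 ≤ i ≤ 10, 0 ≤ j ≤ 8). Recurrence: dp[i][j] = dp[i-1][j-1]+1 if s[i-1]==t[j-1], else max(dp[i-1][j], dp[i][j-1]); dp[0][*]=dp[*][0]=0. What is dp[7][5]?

   ''  T  C  G  T  A  C  C  C
''  0  0  0  0  0  0  0  0  0
 C  0  0  1  1  1  1  1  1  1
 T  0  1  1  1  2  2  2  2  2
 T  0  1  1  1  2  2  2  2  2
 G  0  1  1  2  2  2  2  2  2
 G  0  1  1  2  2  2  2  2  2
 G  0  1  1  2  2  2  2  2  2
 G  0  1  1  2  2  2  2  2  2
 A  0  1  1  2  2  3  3  3  3
 C  0  1  2  2  2  3  4  4  4
 C  0  1  2  2  2  3  4  5  5

2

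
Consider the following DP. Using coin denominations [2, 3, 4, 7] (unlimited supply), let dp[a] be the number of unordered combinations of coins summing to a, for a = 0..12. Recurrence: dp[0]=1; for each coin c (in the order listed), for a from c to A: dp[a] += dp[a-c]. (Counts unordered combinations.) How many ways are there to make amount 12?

8

after  coin     0     1     2     3     4     5     6     7     8     9    10    11    12
          2     1     0     1     0     1     0     1     0     1     0     1     0     1
          3     1     0     1     1     1     1     2     1     2     2     2     2     3
          4     1     0     1     1     2     1     3     2     4     3     5     4     7
          7     1     0     1     1     2     1     3     3     4     4     6     6     8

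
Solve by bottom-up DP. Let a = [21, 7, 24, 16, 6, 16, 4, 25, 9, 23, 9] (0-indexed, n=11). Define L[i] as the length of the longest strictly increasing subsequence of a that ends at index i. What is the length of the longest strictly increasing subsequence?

3

   i    0    1    2    3    4    5    6    7    8    9   10
a[i]   21    7   24   16    6   16    4   25    9   23    9
L[i]    1    1    2    2    1    2    1    3    2    3    2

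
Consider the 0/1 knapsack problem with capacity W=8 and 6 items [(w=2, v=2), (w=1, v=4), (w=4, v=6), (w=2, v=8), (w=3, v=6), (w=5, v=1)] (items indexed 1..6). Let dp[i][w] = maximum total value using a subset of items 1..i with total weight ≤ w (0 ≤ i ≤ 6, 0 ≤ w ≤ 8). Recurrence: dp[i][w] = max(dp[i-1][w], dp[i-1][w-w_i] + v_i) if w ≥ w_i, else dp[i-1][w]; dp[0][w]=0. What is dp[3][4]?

6

i\w   0   1   2   3   4   5   6   7   8
  0   0   0   0   0   0   0   0   0   0
  1   0   0   2   2   2   2   2   2   2
  2   0   4   4   6   6   6   6   6   6
  3   0   4   4   6   6  10  10  12  12
  4   0   4   8  12  12  14  14  18  18
  5   0   4   8  12  12  14  18  18  20
  6   0   4   8  12  12  14  18  18  20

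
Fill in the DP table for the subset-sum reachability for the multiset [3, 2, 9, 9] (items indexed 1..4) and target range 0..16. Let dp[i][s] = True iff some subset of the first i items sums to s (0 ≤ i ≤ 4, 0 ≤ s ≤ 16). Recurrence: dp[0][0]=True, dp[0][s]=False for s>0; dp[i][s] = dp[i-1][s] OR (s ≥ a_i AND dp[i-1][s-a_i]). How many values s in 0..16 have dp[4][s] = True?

i\s   0   1   2   3   4   5   6   7   8   9  10  11  12  13  14  15  16
  0   T   F   F   F   F   F   F   F   F   F   F   F   F   F   F   F   F
  1   T   F   F   T   F   F   F   F   F   F   F   F   F   F   F   F   F
  2   T   F   T   T   F   T   F   F   F   F   F   F   F   F   F   F   F
  3   T   F   T   T   F   T   F   F   F   T   F   T   T   F   T   F   F
  4   T   F   T   T   F   T   F   F   F   T   F   T   T   F   T   F   F

8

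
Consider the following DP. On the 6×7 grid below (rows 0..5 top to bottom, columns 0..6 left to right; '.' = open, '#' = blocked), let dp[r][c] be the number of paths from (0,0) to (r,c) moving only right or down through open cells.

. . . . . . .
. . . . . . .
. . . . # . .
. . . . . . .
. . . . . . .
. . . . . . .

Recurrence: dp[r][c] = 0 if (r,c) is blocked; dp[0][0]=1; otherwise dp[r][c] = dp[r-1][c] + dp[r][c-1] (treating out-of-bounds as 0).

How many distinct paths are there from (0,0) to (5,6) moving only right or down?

r\c   0   1   2   3   4   5   6
  0   1   1   1   1   1   1   1
  1   1   2   3   4   5   6   7
  2   1   3   6  10   0   6  13
  3   1   4  10  20  20  26  39
  4   1   5  15  35  55  81 120
  5   1   6  21  56 111 192 312

312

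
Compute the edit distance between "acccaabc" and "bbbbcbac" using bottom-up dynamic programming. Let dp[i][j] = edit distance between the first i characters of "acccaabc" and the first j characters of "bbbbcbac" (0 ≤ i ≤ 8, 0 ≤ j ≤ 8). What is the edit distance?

   ''  b  b  b  b  c  b  a  c
''  0  1  2  3  4  5  6  7  8
 a  1  1  2  3  4  5  6  6  7
 c  2  2  2  3  4  4  5  6  6
 c  3  3  3  3  4  4  5  6  6
 c  4  4  4  4  4  4  5  6  6
 a  5  5  5  5  5  5  5  5  6
 a  6  6  6  6  6  6  6  5  6
 b  7  6  6  6  6  7  6  6  6
 c  8  7  7  7  7  6  7  7  6

6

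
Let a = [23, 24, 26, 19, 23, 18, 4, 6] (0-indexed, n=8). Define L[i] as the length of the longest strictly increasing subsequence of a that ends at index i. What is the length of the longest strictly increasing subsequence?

   i    0    1    2    3    4    5    6    7
a[i]   23   24   26   19   23   18    4    6
L[i]    1    2    3    1    2    1    1    2

3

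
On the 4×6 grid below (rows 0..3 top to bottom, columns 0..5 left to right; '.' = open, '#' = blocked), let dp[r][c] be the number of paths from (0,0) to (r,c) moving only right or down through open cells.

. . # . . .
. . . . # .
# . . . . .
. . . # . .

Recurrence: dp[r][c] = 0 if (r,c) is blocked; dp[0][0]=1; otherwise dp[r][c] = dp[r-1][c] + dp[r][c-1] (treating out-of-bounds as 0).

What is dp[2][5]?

r\c   0   1   2   3   4   5
  0   1   1   0   0   0   0
  1   1   2   2   2   0   0
  2   0   2   4   6   6   6
  3   0   2   6   0   6  12

6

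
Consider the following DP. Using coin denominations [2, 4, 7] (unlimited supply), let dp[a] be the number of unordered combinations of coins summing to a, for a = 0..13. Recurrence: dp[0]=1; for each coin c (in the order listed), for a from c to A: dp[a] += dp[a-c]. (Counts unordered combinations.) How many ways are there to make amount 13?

after  coin     0     1     2     3     4     5     6     7     8     9    10    11    12    13
          2     1     0     1     0     1     0     1     0     1     0     1     0     1     0
          4     1     0     1     0     2     0     2     0     3     0     3     0     4     0
          7     1     0     1     0     2     0     2     1     3     1     3     2     4     2

2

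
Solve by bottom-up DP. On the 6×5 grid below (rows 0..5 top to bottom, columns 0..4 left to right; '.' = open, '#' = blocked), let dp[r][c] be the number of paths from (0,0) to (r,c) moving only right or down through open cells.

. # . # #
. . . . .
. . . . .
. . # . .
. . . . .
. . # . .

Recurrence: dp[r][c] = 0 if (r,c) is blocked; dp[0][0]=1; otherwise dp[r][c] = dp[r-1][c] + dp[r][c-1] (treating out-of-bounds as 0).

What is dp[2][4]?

r\c   0   1   2   3   4
  0   1   0   0   0   0
  1   1   1   1   1   1
  2   1   2   3   4   5
  3   1   3   0   4   9
  4   1   4   4   8  17
  5   1   5   0   8  25

5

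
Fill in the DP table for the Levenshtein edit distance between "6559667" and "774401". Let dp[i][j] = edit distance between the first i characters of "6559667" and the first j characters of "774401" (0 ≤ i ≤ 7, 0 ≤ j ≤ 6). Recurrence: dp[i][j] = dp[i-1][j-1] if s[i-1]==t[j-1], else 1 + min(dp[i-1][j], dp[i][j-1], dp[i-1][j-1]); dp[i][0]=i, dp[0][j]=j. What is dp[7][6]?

   ''  7  7  4  4  0  1
''  0  1  2  3  4  5  6
 6  1  1  2  3  4  5  6
 5  2  2  2  3  4  5  6
 5  3  3  3  3  4  5  6
 9  4  4  4  4  4  5  6
 6  5  5  5  5  5  5  6
 6  6  6  6  6  6  6  6
 7  7  6  6  7  7  7  7

7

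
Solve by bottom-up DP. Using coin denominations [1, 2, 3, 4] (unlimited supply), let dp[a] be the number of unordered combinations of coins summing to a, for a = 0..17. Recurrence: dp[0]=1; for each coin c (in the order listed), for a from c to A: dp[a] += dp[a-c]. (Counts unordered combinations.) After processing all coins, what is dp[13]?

after  coin     0     1     2     3     4     5     6     7     8     9    10    11    12    13    14    15    16    17
          1     1     1     1     1     1     1     1     1     1     1     1     1     1     1     1     1     1     1
          2     1     1     2     2     3     3     4     4     5     5     6     6     7     7     8     8     9     9
          3     1     1     2     3     4     5     7     8    10    12    14    16    19    21    24    27    30    33
          4     1     1     2     3     5     6     9    11    15    18    23    27    34    39    47    54    64    72

39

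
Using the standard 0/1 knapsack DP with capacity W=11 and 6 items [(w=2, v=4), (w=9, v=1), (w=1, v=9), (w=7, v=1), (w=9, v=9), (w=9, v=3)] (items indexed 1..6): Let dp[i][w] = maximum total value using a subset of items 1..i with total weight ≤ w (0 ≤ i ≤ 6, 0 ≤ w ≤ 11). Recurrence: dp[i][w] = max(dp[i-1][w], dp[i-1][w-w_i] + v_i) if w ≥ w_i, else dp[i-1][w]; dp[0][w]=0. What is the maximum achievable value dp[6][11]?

i\w   0   1   2   3   4   5   6   7   8   9  10  11
  0   0   0   0   0   0   0   0   0   0   0   0   0
  1   0   0   4   4   4   4   4   4   4   4   4   4
  2   0   0   4   4   4   4   4   4   4   4   4   5
  3   0   9   9  13  13  13  13  13  13  13  13  13
  4   0   9   9  13  13  13  13  13  13  13  14  14
  5   0   9   9  13  13  13  13  13  13  13  18  18
  6   0   9   9  13  13  13  13  13  13  13  18  18

18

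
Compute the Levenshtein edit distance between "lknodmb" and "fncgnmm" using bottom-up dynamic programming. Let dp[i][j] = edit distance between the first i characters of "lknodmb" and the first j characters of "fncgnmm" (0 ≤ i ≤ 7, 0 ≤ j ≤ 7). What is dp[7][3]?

   ''  f  n  c  g  n  m  m
''  0  1  2  3  4  5  6  7
 l  1  1  2  3  4  5  6  7
 k  2  2  2  3  4  5  6  7
 n  3  3  2  3  4  4  5  6
 o  4  4  3  3  4  5  5  6
 d  5  5  4  4  4  5  6  6
 m  6  6  5  5  5  5  5  6
 b  7  7  6  6  6  6  6  6

6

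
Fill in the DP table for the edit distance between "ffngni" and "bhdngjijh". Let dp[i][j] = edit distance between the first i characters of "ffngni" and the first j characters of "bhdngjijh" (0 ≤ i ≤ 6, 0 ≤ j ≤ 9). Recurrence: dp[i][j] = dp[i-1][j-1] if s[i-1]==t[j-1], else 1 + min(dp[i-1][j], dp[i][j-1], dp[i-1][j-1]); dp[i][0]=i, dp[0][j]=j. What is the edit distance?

   ''  b  h  d  n  g  j  i  j  h
''  0  1  2  3  4  5  6  7  8  9
 f  1  1  2  3  4  5  6  7  8  9
 f  2  2  2  3  4  5  6  7  8  9
 n  3  3  3  3  3  4  5  6  7  8
 g  4  4  4  4  4  3  4  5  6  7
 n  5  5  5  5  4  4  4  5  6  7
 i  6  6  6  6  5  5  5  4  5  6

6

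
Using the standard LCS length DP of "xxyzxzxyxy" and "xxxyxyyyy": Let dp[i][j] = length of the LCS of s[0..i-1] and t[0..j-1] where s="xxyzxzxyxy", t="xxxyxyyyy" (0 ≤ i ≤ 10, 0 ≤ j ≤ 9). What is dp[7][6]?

4

   ''  x  x  x  y  x  y  y  y  y
''  0  0  0  0  0  0  0  0  0  0
 x  0  1  1  1  1  1  1  1  1  1
 x  0  1  2  2  2  2  2  2  2  2
 y  0  1  2  2  3  3  3  3  3  3
 z  0  1  2  2  3  3  3  3  3  3
 x  0  1  2  3  3  4  4  4  4  4
 z  0  1  2  3  3  4  4  4  4  4
 x  0  1  2  3  3  4  4  4  4  4
 y  0  1  2  3  4  4  5  5  5  5
 x  0  1  2  3  4  5  5  5  5  5
 y  0  1  2  3  4  5  6  6  6  6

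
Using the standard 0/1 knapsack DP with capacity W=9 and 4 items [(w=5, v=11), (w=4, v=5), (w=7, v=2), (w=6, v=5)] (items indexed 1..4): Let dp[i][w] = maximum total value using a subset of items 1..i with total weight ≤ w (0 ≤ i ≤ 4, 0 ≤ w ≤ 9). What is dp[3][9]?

i\w   0   1   2   3   4   5   6   7   8   9
  0   0   0   0   0   0   0   0   0   0   0
  1   0   0   0   0   0  11  11  11  11  11
  2   0   0   0   0   5  11  11  11  11  16
  3   0   0   0   0   5  11  11  11  11  16
  4   0   0   0   0   5  11  11  11  11  16

16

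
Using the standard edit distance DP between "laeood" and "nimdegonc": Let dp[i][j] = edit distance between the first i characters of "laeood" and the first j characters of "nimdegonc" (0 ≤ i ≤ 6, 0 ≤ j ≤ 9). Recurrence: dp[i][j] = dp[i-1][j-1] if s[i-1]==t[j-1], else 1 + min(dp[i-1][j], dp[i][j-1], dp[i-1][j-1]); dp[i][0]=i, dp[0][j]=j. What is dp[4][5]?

5

   ''  n  i  m  d  e  g  o  n  c
''  0  1  2  3  4  5  6  7  8  9
 l  1  1  2  3  4  5  6  7  8  9
 a  2  2  2  3  4  5  6  7  8  9
 e  3  3  3  3  4  4  5  6  7  8
 o  4  4  4  4  4  5  5  5  6  7
 o  5  5  5  5  5  5  6  5  6  7
 d  6  6  6  6  5  6  6  6  6  7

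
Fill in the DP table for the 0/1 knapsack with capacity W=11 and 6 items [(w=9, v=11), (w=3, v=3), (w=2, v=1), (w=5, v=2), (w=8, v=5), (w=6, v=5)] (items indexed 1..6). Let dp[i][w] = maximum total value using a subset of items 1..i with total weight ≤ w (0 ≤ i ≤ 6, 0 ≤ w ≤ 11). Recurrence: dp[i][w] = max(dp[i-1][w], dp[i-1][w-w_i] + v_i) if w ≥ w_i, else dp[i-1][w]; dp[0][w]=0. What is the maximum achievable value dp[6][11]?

12

i\w   0   1   2   3   4   5   6   7   8   9  10  11
  0   0   0   0   0   0   0   0   0   0   0   0   0
  1   0   0   0   0   0   0   0   0   0  11  11  11
  2   0   0   0   3   3   3   3   3   3  11  11  11
  3   0   0   1   3   3   4   4   4   4  11  11  12
  4   0   0   1   3   3   4   4   4   5  11  11  12
  5   0   0   1   3   3   4   4   4   5  11  11  12
  6   0   0   1   3   3   4   5   5   6  11  11  12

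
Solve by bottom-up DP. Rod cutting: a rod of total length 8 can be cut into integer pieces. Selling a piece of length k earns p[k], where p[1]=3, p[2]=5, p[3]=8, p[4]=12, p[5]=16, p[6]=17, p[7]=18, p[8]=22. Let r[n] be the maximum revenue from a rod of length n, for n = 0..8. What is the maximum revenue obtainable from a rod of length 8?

25

   n    0    1    2    3    4    5    6    7    8
r[n]    0    3    6    9   12   16   19   22   25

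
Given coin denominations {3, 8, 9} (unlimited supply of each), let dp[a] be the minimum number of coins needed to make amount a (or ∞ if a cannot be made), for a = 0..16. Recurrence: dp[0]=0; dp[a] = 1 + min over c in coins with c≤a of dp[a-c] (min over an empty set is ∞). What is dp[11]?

2

 a  0  1  2  3  4  5  6  7  8  9 10 11 12 13 14 15 16
dp  0  -  -  1  -  -  2  -  1  1  -  2  2  -  3  3  2
(- denotes ∞ / unreachable)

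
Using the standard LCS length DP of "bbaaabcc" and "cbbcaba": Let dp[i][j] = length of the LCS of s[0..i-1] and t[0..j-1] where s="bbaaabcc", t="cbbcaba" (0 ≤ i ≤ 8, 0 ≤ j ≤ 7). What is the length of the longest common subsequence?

   ''  c  b  b  c  a  b  a
''  0  0  0  0  0  0  0  0
 b  0  0  1  1  1  1  1  1
 b  0  0  1  2  2  2  2  2
 a  0  0  1  2  2  3  3  3
 a  0  0  1  2  2  3  3  4
 a  0  0  1  2  2  3  3  4
 b  0  0  1  2  2  3  4  4
 c  0  1  1  2  3  3  4  4
 c  0  1  1  2  3  3  4  4

4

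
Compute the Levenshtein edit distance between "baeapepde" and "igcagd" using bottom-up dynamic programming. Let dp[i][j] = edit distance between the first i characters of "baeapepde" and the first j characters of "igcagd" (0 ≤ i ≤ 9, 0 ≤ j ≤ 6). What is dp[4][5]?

   ''  i  g  c  a  g  d
''  0  1  2  3  4  5  6
 b  1  1  2  3  4  5  6
 a  2  2  2  3  3  4  5
 e  3  3  3  3  4  4  5
 a  4  4  4  4  3  4  5
 p  5  5  5  5  4  4  5
 e  6  6  6  6  5  5  5
 p  7  7  7  7  6  6  6
 d  8  8  8  8  7  7  6
 e  9  9  9  9  8  8  7

4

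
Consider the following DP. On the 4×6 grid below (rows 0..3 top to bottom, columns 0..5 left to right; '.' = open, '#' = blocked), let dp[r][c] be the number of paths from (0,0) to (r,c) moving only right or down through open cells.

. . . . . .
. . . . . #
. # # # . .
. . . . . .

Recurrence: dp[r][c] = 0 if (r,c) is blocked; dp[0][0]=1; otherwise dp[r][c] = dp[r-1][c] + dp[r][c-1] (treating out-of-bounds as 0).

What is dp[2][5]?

5

r\c   0   1   2   3   4   5
  0   1   1   1   1   1   1
  1   1   2   3   4   5   0
  2   1   0   0   0   5   5
  3   1   1   1   1   6  11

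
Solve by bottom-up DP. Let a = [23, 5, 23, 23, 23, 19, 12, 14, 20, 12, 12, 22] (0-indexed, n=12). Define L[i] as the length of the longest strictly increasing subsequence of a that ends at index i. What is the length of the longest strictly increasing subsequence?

   i    0    1    2    3    4    5    6    7    8    9   10   11
a[i]   23    5   23   23   23   19   12   14   20   12   12   22
L[i]    1    1    2    2    2    2    2    3    4    2    2    5

5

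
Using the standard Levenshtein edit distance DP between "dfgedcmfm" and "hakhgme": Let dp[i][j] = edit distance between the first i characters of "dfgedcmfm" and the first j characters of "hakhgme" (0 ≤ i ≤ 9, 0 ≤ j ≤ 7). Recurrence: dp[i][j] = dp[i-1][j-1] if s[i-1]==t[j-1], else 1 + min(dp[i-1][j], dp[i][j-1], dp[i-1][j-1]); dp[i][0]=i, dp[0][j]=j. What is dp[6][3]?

6

   ''  h  a  k  h  g  m  e
''  0  1  2  3  4  5  6  7
 d  1  1  2  3  4  5  6  7
 f  2  2  2  3  4  5  6  7
 g  3  3  3  3  4  4  5  6
 e  4  4  4  4  4  5  5  5
 d  5  5  5  5  5  5  6  6
 c  6  6  6  6  6  6  6  7
 m  7  7  7  7  7  7  6  7
 f  8  8  8  8  8  8  7  7
 m  9  9  9  9  9  9  8  8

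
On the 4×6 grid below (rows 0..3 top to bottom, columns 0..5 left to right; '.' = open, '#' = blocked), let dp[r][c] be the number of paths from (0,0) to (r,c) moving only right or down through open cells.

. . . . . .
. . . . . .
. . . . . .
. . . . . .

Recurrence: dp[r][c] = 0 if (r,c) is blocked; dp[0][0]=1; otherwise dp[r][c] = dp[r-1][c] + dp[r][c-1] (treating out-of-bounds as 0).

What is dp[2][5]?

21

r\c   0   1   2   3   4   5
  0   1   1   1   1   1   1
  1   1   2   3   4   5   6
  2   1   3   6  10  15  21
  3   1   4  10  20  35  56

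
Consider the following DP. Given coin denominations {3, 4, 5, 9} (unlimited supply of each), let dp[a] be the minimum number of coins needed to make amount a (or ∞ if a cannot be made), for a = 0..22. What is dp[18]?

 a  0  1  2  3  4  5  6  7  8  9 10 11 12 13 14 15 16 17 18 19 20 21 22
dp  0  -  -  1  1  1  2  2  2  1  2  3  2  2  2  3  3  3  2  3  4  3  3
(- denotes ∞ / unreachable)

2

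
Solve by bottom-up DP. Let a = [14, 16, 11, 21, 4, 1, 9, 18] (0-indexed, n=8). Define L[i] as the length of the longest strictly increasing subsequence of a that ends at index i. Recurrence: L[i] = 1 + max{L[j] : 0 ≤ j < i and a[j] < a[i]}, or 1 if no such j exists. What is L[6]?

   i    0    1    2    3    4    5    6    7
a[i]   14   16   11   21    4    1    9   18
L[i]    1    2    1    3    1    1    2    3

2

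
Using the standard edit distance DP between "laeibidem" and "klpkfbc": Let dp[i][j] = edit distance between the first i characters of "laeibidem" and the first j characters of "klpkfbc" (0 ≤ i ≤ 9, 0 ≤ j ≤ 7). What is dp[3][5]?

4

   ''  k  l  p  k  f  b  c
''  0  1  2  3  4  5  6  7
 l  1  1  1  2  3  4  5  6
 a  2  2  2  2  3  4  5  6
 e  3  3  3  3  3  4  5  6
 i  4  4  4  4  4  4  5  6
 b  5  5  5  5  5  5  4  5
 i  6  6  6  6  6  6  5  5
 d  7  7  7  7  7  7  6  6
 e  8  8  8  8  8  8  7  7
 m  9  9  9  9  9  9  8  8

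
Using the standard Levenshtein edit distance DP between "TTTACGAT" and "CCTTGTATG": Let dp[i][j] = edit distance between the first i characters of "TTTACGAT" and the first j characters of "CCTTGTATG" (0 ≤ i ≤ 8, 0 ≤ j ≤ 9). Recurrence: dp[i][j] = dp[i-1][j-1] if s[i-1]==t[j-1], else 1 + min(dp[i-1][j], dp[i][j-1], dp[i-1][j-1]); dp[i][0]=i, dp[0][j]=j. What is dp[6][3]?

   ''  C  C  T  T  G  T  A  T  G
''  0  1  2  3  4  5  6  7  8  9
 T  1  1  2  2  3  4  5  6  7  8
 T  2  2  2  2  2  3  4  5  6  7
 T  3  3  3  2  2  3  3  4  5  6
 A  4  4  4  3  3  3  4  3  4  5
 C  5  4  4  4  4  4  4  4  4  5
 G  6  5  5  5  5  4  5  5  5  4
 A  7  6  6  6  6  5  5  5  6  5
 T  8  7  7  6  6  6  5  6  5  6

5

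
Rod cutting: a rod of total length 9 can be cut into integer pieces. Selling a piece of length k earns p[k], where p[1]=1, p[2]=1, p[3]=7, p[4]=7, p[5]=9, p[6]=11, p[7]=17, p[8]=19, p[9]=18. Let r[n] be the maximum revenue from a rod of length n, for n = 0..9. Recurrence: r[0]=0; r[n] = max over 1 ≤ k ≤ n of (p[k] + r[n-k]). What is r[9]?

21

   n    0    1    2    3    4    5    6    7    8    9
r[n]    0    1    2    7    8    9   14   17   19   21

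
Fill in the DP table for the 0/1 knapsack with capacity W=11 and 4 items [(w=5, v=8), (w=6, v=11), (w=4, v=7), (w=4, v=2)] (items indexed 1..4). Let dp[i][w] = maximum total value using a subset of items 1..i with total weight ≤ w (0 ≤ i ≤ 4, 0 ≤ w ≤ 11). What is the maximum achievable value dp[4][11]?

i\w   0   1   2   3   4   5   6   7   8   9  10  11
  0   0   0   0   0   0   0   0   0   0   0   0   0
  1   0   0   0   0   0   8   8   8   8   8   8   8
  2   0   0   0   0   0   8  11  11  11  11  11  19
  3   0   0   0   0   7   8  11  11  11  15  18  19
  4   0   0   0   0   7   8  11  11  11  15  18  19

19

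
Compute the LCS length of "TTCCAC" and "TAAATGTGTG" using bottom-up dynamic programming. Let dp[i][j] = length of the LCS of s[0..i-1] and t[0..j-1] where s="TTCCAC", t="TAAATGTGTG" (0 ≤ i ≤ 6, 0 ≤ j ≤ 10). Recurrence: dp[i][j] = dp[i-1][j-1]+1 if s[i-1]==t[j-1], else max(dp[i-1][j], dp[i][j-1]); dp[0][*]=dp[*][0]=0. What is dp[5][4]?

2

   ''  T  A  A  A  T  G  T  G  T  G
''  0  0  0  0  0  0  0  0  0  0  0
 T  0  1  1  1  1  1  1  1  1  1  1
 T  0  1  1  1  1  2  2  2  2  2  2
 C  0  1  1  1  1  2  2  2  2  2  2
 C  0  1  1  1  1  2  2  2  2  2  2
 A  0  1  2  2  2  2  2  2  2  2  2
 C  0  1  2  2  2  2  2  2  2  2  2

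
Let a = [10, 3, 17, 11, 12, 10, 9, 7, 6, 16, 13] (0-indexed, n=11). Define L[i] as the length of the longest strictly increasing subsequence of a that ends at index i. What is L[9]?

   i    0    1    2    3    4    5    6    7    8    9   10
a[i]   10    3   17   11   12   10    9    7    6   16   13
L[i]    1    1    2    2    3    2    2    2    2    4    4

4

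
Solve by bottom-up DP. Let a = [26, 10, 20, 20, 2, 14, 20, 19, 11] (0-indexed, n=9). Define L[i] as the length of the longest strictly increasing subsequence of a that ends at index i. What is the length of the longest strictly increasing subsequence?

3

   i    0    1    2    3    4    5    6    7    8
a[i]   26   10   20   20    2   14   20   19   11
L[i]    1    1    2    2    1    2    3    3    2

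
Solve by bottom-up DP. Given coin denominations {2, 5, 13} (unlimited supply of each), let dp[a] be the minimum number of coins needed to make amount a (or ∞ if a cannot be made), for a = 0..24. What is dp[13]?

 a  0  1  2  3  4  5  6  7  8  9 10 11 12 13 14 15 16 17 18 19 20 21 22 23 24
dp  0  -  1  -  2  1  3  2  4  3  2  4  3  1  4  2  5  3  2  4  3  5  4  3  5
(- denotes ∞ / unreachable)

1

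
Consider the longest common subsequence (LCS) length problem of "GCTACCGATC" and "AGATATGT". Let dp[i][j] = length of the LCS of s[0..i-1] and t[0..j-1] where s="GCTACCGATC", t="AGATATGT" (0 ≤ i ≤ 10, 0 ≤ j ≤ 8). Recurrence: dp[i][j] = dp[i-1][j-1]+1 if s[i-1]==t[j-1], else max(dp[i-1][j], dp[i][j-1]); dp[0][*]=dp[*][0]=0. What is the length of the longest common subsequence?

   ''  A  G  A  T  A  T  G  T
''  0  0  0  0  0  0  0  0  0
 G  0  0  1  1  1  1  1  1  1
 C  0  0  1  1  1  1  1  1  1
 T  0  0  1  1  2  2  2  2  2
 A  0  1  1  2  2  3  3  3  3
 C  0  1  1  2  2  3  3  3  3
 C  0  1  1  2  2  3  3  3  3
 G  0  1  2  2  2  3  3  4  4
 A  0  1  2  3  3  3  3  4  4
 T  0  1  2  3  4  4  4  4  5
 C  0  1  2  3  4  4  4  4  5

5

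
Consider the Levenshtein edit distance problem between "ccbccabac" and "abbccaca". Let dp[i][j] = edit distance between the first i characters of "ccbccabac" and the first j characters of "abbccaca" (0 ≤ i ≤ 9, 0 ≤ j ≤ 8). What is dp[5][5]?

   ''  a  b  b  c  c  a  c  a
''  0  1  2  3  4  5  6  7  8
 c  1  1  2  3  3  4  5  6  7
 c  2  2  2  3  3  3  4  5  6
 b  3  3  2  2  3  4  4  5  6
 c  4  4  3  3  2  3  4  4  5
 c  5  5  4  4  3  2  3  4  5
 a  6  5  5  5  4  3  2  3  4
 b  7  6  5  5  5  4  3  3  4
 a  8  7  6  6  6  5  4  4  3
 c  9  8  7  7  6  6  5  4  4

2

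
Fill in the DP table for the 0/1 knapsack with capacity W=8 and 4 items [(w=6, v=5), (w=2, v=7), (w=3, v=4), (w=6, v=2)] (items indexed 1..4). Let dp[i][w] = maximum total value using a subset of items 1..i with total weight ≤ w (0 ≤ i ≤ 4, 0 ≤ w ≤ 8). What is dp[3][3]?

7

i\w   0   1   2   3   4   5   6   7   8
  0   0   0   0   0   0   0   0   0   0
  1   0   0   0   0   0   0   5   5   5
  2   0   0   7   7   7   7   7   7  12
  3   0   0   7   7   7  11  11  11  12
  4   0   0   7   7   7  11  11  11  12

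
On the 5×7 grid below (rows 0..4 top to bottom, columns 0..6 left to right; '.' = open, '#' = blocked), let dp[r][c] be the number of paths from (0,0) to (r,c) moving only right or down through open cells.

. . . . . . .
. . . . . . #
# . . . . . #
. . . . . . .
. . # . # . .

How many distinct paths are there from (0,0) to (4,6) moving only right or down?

r\c   0   1   2   3   4   5   6
  0   1   1   1   1   1   1   1
  1   1   2   3   4   5   6   0
  2   0   2   5   9  14  20   0
  3   0   2   7  16  30  50  50
  4   0   2   0  16   0  50 100

100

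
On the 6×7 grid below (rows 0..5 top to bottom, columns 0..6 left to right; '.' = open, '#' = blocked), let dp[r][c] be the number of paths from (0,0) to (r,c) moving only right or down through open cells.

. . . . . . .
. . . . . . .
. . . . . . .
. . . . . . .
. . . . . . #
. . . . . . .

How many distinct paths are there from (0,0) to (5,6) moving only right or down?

252

r\c   0   1   2   3   4   5   6
  0   1   1   1   1   1   1   1
  1   1   2   3   4   5   6   7
  2   1   3   6  10  15  21  28
  3   1   4  10  20  35  56  84
  4   1   5  15  35  70 126   0
  5   1   6  21  56 126 252 252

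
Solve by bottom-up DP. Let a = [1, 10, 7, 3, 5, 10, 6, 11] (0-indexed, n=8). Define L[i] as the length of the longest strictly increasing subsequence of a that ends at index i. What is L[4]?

   i    0    1    2    3    4    5    6    7
a[i]    1   10    7    3    5   10    6   11
L[i]    1    2    2    2    3    4    4    5

3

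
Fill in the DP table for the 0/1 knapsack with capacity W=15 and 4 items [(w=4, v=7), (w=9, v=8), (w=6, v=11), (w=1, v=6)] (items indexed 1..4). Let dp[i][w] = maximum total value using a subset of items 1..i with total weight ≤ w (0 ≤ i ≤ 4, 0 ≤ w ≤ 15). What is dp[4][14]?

i\w   0   1   2   3   4   5   6   7   8   9  10  11  12  13  14  15
  0   0   0   0   0   0   0   0   0   0   0   0   0   0   0   0   0
  1   0   0   0   0   7   7   7   7   7   7   7   7   7   7   7   7
  2   0   0   0   0   7   7   7   7   7   8   8   8   8  15  15  15
  3   0   0   0   0   7   7  11  11  11  11  18  18  18  18  18  19
  4   0   6   6   6   7  13  13  17  17  17  18  24  24  24  24  24

24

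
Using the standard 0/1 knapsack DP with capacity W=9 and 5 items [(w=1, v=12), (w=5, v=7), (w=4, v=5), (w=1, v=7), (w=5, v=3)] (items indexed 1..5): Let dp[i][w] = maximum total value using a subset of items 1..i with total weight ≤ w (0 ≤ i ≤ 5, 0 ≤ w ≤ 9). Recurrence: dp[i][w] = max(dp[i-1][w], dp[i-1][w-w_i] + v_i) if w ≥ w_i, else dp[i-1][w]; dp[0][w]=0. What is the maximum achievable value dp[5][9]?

26

i\w   0   1   2   3   4   5   6   7   8   9
  0   0   0   0   0   0   0   0   0   0   0
  1   0  12  12  12  12  12  12  12  12  12
  2   0  12  12  12  12  12  19  19  19  19
  3   0  12  12  12  12  17  19  19  19  19
  4   0  12  19  19  19  19  24  26  26  26
  5   0  12  19  19  19  19  24  26  26  26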